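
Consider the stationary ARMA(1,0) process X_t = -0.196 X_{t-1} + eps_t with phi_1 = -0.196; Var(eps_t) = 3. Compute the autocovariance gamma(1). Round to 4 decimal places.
\gamma(1) = -0.6115

Multiply the model equation by X_{t-k} and take expectations. With theta_0 = psi_0 = 1 and psi_j the MA(infinity) weights, this gives
  gamma(k) - sum_i phi_i gamma(k-i) = c_k,
  c_k = sigma^2 * sum_{j=k..q} theta_j psi_{j-k}   (c_k = 0 for k > q),
using gamma(-m) = gamma(m).
Pure AR (q = 0): c_0 = sigma^2 = 3, c_k = 0 for k >= 1.
Equations for k = 0 and k = 1 (AR order 1):
  gamma(0) = phi_1 gamma(1) + c_0
  gamma(1) = phi_1 gamma(0) + c_1
Substituting the second into the first: gamma(0) (1 - phi_1^2) = c_0 + phi_1 c_1, so
  gamma(0) = c_0 / (1 - phi_1^2) = 3 / (1 - (-0.196)^2) = 3 / 0.961584 = 3.119852.
  gamma(1) = phi_1 gamma(0) = (-0.196)(3.119852) = -0.611491.
Therefore gamma(1) = -0.6115 (to 4 decimal places).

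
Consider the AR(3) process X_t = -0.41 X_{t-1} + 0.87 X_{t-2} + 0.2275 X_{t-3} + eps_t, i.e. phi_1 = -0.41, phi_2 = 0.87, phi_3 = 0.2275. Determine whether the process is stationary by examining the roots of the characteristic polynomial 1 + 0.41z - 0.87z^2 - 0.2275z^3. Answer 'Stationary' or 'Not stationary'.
\text{Not stationary}

The AR(p) characteristic polynomial is P(z) = 1 + 0.41z - 0.87z^2 - 0.2275z^3.
Stationarity requires all roots to lie outside the unit circle, i.e. |z| > 1 for every root.
Degree 3: look for a simple real root z0 first, then factor out (1 - z/z0) and solve the remaining quadratic.
Testing z0 = -4: P(-4) = 1 + (0.41)(-4) + (-0.87)(-4)^2 + (-0.2275)(-4)^3
  = 1 + (-1.64) + (-13.92) + (14.56) = 0.  So z_0 = -4 is a root, |z_0| = 4.
Divide out the factor (1 + 0.25 z) = (1 - z/z0) (since 1/z0 = -0.25):
  P(z) = (1 + 0.25 z)(1 + (0.16) z + (-0.91) z^2)
  [check: z-coef 0.16 - (-0.25) = 0.41; z^2-coef -0.91 - (-0.25)(0.16) = -0.87; z^3-coef -(-0.25)(-0.91) = -0.2275.]
Remaining roots from the quadratic factor 1 + (0.16) z + (-0.91) z^2:
  Set 1 + (0.16) z + (-0.91) z^2 = 0, i.e. a z^2 + b z + c = 0 with a = -0.91, b = 0.16, c = 1.
  Discriminant D = b^2 - 4ac = (0.16)^2 - 4*(-0.91)*1 = 0.0256 - (-3.64) = 3.6656.
  D >= 0, so the roots are real: z = (-b +/- sqrt(D)) / (2a) = (-0.16 +/- 1.914576) / (-1.82).
    z_1 = (-0.16 + 1.914576) / (-1.82) = -0.9641,   |z_1| = 0.9641.
    z_2 = (-0.16 - 1.914576) / (-1.82) = 1.1399,   |z_2| = 1.1399.
Moduli of all roots: 4.0000, 0.9641, 1.1399.
All moduli strictly greater than 1? No.
Verdict: Not stationary.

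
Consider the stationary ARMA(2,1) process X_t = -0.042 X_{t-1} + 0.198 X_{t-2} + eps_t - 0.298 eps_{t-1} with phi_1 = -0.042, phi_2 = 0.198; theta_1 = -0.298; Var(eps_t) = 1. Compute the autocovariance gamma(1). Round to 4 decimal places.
\gamma(1) = -0.4328

Multiply the model equation by X_{t-k} and take expectations. With theta_0 = psi_0 = 1 and psi_j the MA(infinity) weights, this gives
  gamma(k) - sum_i phi_i gamma(k-i) = c_k,
  c_k = sigma^2 * sum_{j=k..q} theta_j psi_{j-k}   (c_k = 0 for k > q),
using gamma(-m) = gamma(m).
psi-weights needed (psi_j = theta_j + sum_i phi_i psi_{j-i}):
  psi_1 = theta_1 + phi_1 = -0.298 + (-0.042) = -0.34
Right-hand sides:
  c_0 = sigma^2 (1 + theta_1 psi_1) = 1 * (1 + (-0.298)(-0.34)) = 1 * 1.10132 = 1.10132
  c_1 = sigma^2 theta_1 = 1 * (-0.298) = -0.298
  c_2 = 0
Equations for k = 0, 1, 2 (AR order 2, c_2 = 0):
  (E0) gamma(0) = phi_1 gamma(1) + phi_2 gamma(2) + c_0
  (E1) gamma(1) = phi_1 gamma(0) + phi_2 gamma(1) + c_1
  (E2) gamma(2) = phi_1 gamma(1) + phi_2 gamma(0)
From (E1): gamma(1) = A gamma(0) + B with
  A = phi_1 / (1 - phi_2) = -0.042 / 0.802 = -0.052369,   B = c_1 / (1 - phi_2) = -0.298 / 0.802 = -0.371571.
Insert (E2) into (E0): gamma(0) (1 - phi_2^2) = phi_1 (1 + phi_2) gamma(1) + c_0.
  phi_1 (1 + phi_2) = (-0.042)(1.198) = -0.050316,   1 - phi_2^2 = 0.960796.
Replace gamma(1) by A gamma(0) + B and collect gamma(0):
  gamma(0) [0.960796 - (-0.050316)(-0.052369)] = (-0.050316)(-0.371571) + 1.10132
  gamma(0) * 0.958161 = 1.120016
  gamma(0) = 1.120016 / 0.958161 = 1.168923.
  gamma(1) = A gamma(0) + B = (-0.052369)(1.168923) + (-0.371571) = -0.432786.
Therefore gamma(1) = -0.4328 (to 4 decimal places).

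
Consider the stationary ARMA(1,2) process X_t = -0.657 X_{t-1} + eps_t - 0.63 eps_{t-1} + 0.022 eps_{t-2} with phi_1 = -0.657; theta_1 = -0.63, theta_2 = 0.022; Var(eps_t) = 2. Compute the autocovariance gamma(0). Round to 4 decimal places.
\gamma(0) = 7.9613

Multiply the model equation by X_{t-k} and take expectations. With theta_0 = psi_0 = 1 and psi_j the MA(infinity) weights, this gives
  gamma(k) - sum_i phi_i gamma(k-i) = c_k,
  c_k = sigma^2 * sum_{j=k..q} theta_j psi_{j-k}   (c_k = 0 for k > q),
using gamma(-m) = gamma(m).
psi-weights needed (psi_j = theta_j + sum_i phi_i psi_{j-i}):
  psi_1 = theta_1 + phi_1 = -0.63 + (-0.657) = -1.287
  psi_2 = theta_2 + phi_1 psi_1 = 0.022 + (-0.657)(-1.287) = 0.867559
Right-hand sides:
  c_0 = sigma^2 (1 + theta_1 psi_1 + theta_2 psi_2) = 2 * (1 + (-0.63)(-1.287) + (0.022)(0.867559)) = 2 * 1.829896 = 3.659793
  c_1 = sigma^2 (theta_1 + theta_2 psi_1) = 2 * (-0.63 + (0.022)(-1.287)) = -1.316628
  c_2 = sigma^2 theta_2 = 2 * (0.022) = 0.044
Equations for k = 0 and k = 1 (AR order 1):
  gamma(0) = phi_1 gamma(1) + c_0
  gamma(1) = phi_1 gamma(0) + c_1
Substituting the second into the first: gamma(0) (1 - phi_1^2) = c_0 + phi_1 c_1, so
  gamma(0) = (c_0 + phi_1 c_1) / (1 - phi_1^2) = (3.659793 + (-0.657)(-1.316628)) / (1 - (-0.657)^2) = 4.524817 / 0.568351 = 7.961308.
Therefore gamma(0) = 7.9613 (to 4 decimal places).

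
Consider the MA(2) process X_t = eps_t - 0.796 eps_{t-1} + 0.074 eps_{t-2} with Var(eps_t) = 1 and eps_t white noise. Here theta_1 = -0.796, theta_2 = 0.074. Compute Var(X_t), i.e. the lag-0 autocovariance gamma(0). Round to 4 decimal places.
\gamma(0) = 1.6391

For an MA(q) process X_t = eps_t + sum_i theta_i eps_{t-i} with
Var(eps_t) = sigma^2, the variance is
  gamma(0) = sigma^2 * (1 + sum_i theta_i^2).
  sum_i theta_i^2 = (-0.796)^2 + (0.074)^2 = 0.633616 + 0.005476 = 0.639092.
  gamma(0) = 1 * (1 + 0.639092) = 1 * 1.639092 = 1.639092, which rounds to 1.6391.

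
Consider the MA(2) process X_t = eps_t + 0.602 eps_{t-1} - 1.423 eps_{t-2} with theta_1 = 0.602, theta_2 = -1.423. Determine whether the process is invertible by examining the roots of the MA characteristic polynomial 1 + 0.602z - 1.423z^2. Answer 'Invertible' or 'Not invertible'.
\text{Not invertible}

The MA(q) characteristic polynomial is P(z) = 1 + 0.602z - 1.423z^2.
Invertibility requires all roots to lie outside the unit circle, i.e. |z| > 1 for every root.
Set 1 + (0.602) z + (-1.423) z^2 = 0, i.e. a z^2 + b z + c = 0 with a = -1.423, b = 0.602, c = 1.
Discriminant D = b^2 - 4ac = (0.602)^2 - 4*(-1.423)*1 = 0.362404 - (-5.692) = 6.054404.
D >= 0, so the roots are real: z = (-b +/- sqrt(D)) / (2a) = (-0.602 +/- 2.46057) / (-2.846).
  z_1 = (-0.602 + 2.46057) / (-2.846) = -0.653,   |z_1| = 0.653.
  z_2 = (-0.602 - 2.46057) / (-2.846) = 1.0761,   |z_2| = 1.0761.
Moduli of all roots: 0.6530, 1.0761.
All moduli strictly greater than 1? No.
Verdict: Not invertible.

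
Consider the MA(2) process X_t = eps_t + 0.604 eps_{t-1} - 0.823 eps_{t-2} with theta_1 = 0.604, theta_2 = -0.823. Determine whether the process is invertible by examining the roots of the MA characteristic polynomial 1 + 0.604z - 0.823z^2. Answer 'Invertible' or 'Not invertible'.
\text{Not invertible}

The MA(q) characteristic polynomial is P(z) = 1 + 0.604z - 0.823z^2.
Invertibility requires all roots to lie outside the unit circle, i.e. |z| > 1 for every root.
Set 1 + (0.604) z + (-0.823) z^2 = 0, i.e. a z^2 + b z + c = 0 with a = -0.823, b = 0.604, c = 1.
Discriminant D = b^2 - 4ac = (0.604)^2 - 4*(-0.823)*1 = 0.364816 - (-3.292) = 3.656816.
D >= 0, so the roots are real: z = (-b +/- sqrt(D)) / (2a) = (-0.604 +/- 1.91228) / (-1.646).
  z_1 = (-0.604 + 1.91228) / (-1.646) = -0.7948,   |z_1| = 0.7948.
  z_2 = (-0.604 - 1.91228) / (-1.646) = 1.5287,   |z_2| = 1.5287.
Moduli of all roots: 0.7948, 1.5287.
All moduli strictly greater than 1? No.
Verdict: Not invertible.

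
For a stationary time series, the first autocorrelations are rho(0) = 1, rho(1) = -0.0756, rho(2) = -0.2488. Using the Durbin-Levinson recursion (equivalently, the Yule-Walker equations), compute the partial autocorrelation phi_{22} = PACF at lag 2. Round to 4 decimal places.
\phi_{22} = -0.2560

The PACF at lag k is phi_{kk}, the last component of the solution
to the Yule-Walker system G_k phi = r_k where
  (G_k)_{ij} = rho(|i - j|), (r_k)_i = rho(i), i,j = 1..k.
Equivalently, Durbin-Levinson gives phi_{kk} iteratively:
  phi_{11} = rho(1)
  phi_{kk} = [rho(k) - sum_{j=1..k-1} phi_{k-1,j} rho(k-j)]
            / [1 - sum_{j=1..k-1} phi_{k-1,j} rho(j)],
  phi_{k,j} = phi_{k-1,j} - phi_{kk} phi_{k-1,k-j},  j = 1..k-1.
Step k = 1:
  phi_11 = rho(1) = -0.0756.
Step k = 2:
  phi_22 = [rho(2) - phi_11 rho(1)] / [1 - phi_11 rho(1)] = [-0.2488 - (-0.0756)(-0.0756)] / [1 - (-0.0756)(-0.0756)]
         = -0.25451536 / 0.99428464 = -0.256.
Therefore phi_{22} = -0.2560.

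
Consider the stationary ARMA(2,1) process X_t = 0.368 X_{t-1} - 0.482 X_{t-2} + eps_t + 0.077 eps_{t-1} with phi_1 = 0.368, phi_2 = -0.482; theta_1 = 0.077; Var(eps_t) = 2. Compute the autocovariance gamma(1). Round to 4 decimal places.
\gamma(1) = 0.8238

Multiply the model equation by X_{t-k} and take expectations. With theta_0 = psi_0 = 1 and psi_j the MA(infinity) weights, this gives
  gamma(k) - sum_i phi_i gamma(k-i) = c_k,
  c_k = sigma^2 * sum_{j=k..q} theta_j psi_{j-k}   (c_k = 0 for k > q),
using gamma(-m) = gamma(m).
psi-weights needed (psi_j = theta_j + sum_i phi_i psi_{j-i}):
  psi_1 = theta_1 + phi_1 = 0.077 + (0.368) = 0.445
Right-hand sides:
  c_0 = sigma^2 (1 + theta_1 psi_1) = 2 * (1 + (0.077)(0.445)) = 2 * 1.034265 = 2.06853
  c_1 = sigma^2 theta_1 = 2 * (0.077) = 0.154
  c_2 = 0
Equations for k = 0, 1, 2 (AR order 2, c_2 = 0):
  (E0) gamma(0) = phi_1 gamma(1) + phi_2 gamma(2) + c_0
  (E1) gamma(1) = phi_1 gamma(0) + phi_2 gamma(1) + c_1
  (E2) gamma(2) = phi_1 gamma(1) + phi_2 gamma(0)
From (E1): gamma(1) = A gamma(0) + B with
  A = phi_1 / (1 - phi_2) = 0.368 / 1.482 = 0.248313,   B = c_1 / (1 - phi_2) = 0.154 / 1.482 = 0.103914.
Insert (E2) into (E0): gamma(0) (1 - phi_2^2) = phi_1 (1 + phi_2) gamma(1) + c_0.
  phi_1 (1 + phi_2) = (0.368)(0.518) = 0.190624,   1 - phi_2^2 = 0.767676.
Replace gamma(1) by A gamma(0) + B and collect gamma(0):
  gamma(0) [0.767676 - (0.190624)(0.248313)] = (0.190624)(0.103914) + 2.06853
  gamma(0) * 0.720342 = 2.088338
  gamma(0) = 2.088338 / 0.720342 = 2.899095.
  gamma(1) = A gamma(0) + B = (0.248313)(2.899095) + (0.103914) = 0.823797.
Therefore gamma(1) = 0.8238 (to 4 decimal places).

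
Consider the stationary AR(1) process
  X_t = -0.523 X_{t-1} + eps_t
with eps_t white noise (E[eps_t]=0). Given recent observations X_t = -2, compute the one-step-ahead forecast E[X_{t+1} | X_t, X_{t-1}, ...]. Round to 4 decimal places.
E[X_{t+1} \mid \mathcal F_t] = 1.0460

For an AR(p) model X_t = c + sum_i phi_i X_{t-i} + eps_t, the
one-step-ahead conditional mean is
  E[X_{t+1} | X_t, ...] = c + sum_i phi_i X_{t+1-i}.
Substitute known values:
  E[X_{t+1} | ...] = (-0.523) * (-2)
                   = 1.0460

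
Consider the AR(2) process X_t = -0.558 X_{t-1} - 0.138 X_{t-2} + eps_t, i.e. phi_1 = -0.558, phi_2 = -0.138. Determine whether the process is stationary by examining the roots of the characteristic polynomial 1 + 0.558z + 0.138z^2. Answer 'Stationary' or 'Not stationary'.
\text{Stationary}

The AR(p) characteristic polynomial is P(z) = 1 + 0.558z + 0.138z^2.
Stationarity requires all roots to lie outside the unit circle, i.e. |z| > 1 for every root.
Set 1 + (0.558) z + (0.138) z^2 = 0, i.e. a z^2 + b z + c = 0 with a = 0.138, b = 0.558, c = 1.
Discriminant D = b^2 - 4ac = (0.558)^2 - 4*(0.138)*1 = 0.311364 - (0.552) = -0.240636.
D < 0, so the roots are the complex-conjugate pair z = (-b +/- i sqrt(-D)) / (2a) = -2.0217 +/- 1.7773i.
For a conjugate pair |z|^2 = z * conj(z) = (product of roots) = c/a = 1/(0.138) = 7.246377, so |z| = sqrt(7.246377) = 2.6919 for both roots.
Moduli of all roots: 2.6919, 2.6919.
All moduli strictly greater than 1? Yes.
Verdict: Stationary.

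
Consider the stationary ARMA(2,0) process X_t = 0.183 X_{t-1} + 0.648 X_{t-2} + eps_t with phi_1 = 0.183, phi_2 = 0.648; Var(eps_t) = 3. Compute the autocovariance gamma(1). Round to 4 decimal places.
\gamma(1) = 3.6845

Multiply the model equation by X_{t-k} and take expectations. With theta_0 = psi_0 = 1 and psi_j the MA(infinity) weights, this gives
  gamma(k) - sum_i phi_i gamma(k-i) = c_k,
  c_k = sigma^2 * sum_{j=k..q} theta_j psi_{j-k}   (c_k = 0 for k > q),
using gamma(-m) = gamma(m).
Pure AR (q = 0): c_0 = sigma^2 = 3, c_k = 0 for k >= 1.
Equations for k = 0, 1, 2 (AR order 2, c_2 = 0):
  (E0) gamma(0) = phi_1 gamma(1) + phi_2 gamma(2) + c_0
  (E1) gamma(1) = phi_1 gamma(0) + phi_2 gamma(1) + c_1
  (E2) gamma(2) = phi_1 gamma(1) + phi_2 gamma(0)
From (E1): gamma(1) = A gamma(0) + B with
  A = phi_1 / (1 - phi_2) = 0.183 / 0.352 = 0.519886,   B = c_1 / (1 - phi_2) = 0 / 0.352 = 0.
Insert (E2) into (E0): gamma(0) (1 - phi_2^2) = phi_1 (1 + phi_2) gamma(1) + c_0.
  phi_1 (1 + phi_2) = (0.183)(1.648) = 0.301584,   1 - phi_2^2 = 0.580096.
Replace gamma(1) by A gamma(0) + B and collect gamma(0):
  gamma(0) [0.580096 - (0.301584)(0.519886)] = c_0 = 3
  gamma(0) * 0.423307 = 3
  gamma(0) = 3 / 0.423307 = 7.087062.
  gamma(1) = A gamma(0) = (0.519886)(7.087062) = 3.684467.
Therefore gamma(1) = 3.6845 (to 4 decimal places).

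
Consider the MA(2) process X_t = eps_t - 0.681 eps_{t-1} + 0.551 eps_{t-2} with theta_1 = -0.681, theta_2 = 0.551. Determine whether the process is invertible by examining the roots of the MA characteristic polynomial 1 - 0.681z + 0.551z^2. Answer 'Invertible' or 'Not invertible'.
\text{Invertible}

The MA(q) characteristic polynomial is P(z) = 1 - 0.681z + 0.551z^2.
Invertibility requires all roots to lie outside the unit circle, i.e. |z| > 1 for every root.
Set 1 + (-0.681) z + (0.551) z^2 = 0, i.e. a z^2 + b z + c = 0 with a = 0.551, b = -0.681, c = 1.
Discriminant D = b^2 - 4ac = (-0.681)^2 - 4*(0.551)*1 = 0.463761 - (2.204) = -1.740239.
D < 0, so the roots are the complex-conjugate pair z = (-b +/- i sqrt(-D)) / (2a) = 0.618 +/- 1.1971i.
For a conjugate pair |z|^2 = z * conj(z) = (product of roots) = c/a = 1/(0.551) = 1.814882, so |z| = sqrt(1.814882) = 1.3472 for both roots.
Moduli of all roots: 1.3472, 1.3472.
All moduli strictly greater than 1? Yes.
Verdict: Invertible.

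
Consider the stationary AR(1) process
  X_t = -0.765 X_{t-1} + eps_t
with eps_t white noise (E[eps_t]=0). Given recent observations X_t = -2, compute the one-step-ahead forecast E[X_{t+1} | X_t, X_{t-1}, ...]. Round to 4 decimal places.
E[X_{t+1} \mid \mathcal F_t] = 1.5300

For an AR(p) model X_t = c + sum_i phi_i X_{t-i} + eps_t, the
one-step-ahead conditional mean is
  E[X_{t+1} | X_t, ...] = c + sum_i phi_i X_{t+1-i}.
Substitute known values:
  E[X_{t+1} | ...] = (-0.765) * (-2)
                   = 1.5300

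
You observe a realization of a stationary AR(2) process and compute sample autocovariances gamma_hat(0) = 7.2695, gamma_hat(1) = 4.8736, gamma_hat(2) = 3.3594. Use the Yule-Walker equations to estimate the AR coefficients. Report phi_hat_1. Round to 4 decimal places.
\hat\phi_{1} = 0.6550

The Yule-Walker equations for an AR(p) process read, in matrix form,
  Gamma_p phi = r_p,   with   (Gamma_p)_{ij} = gamma(|i - j|),
                       (r_p)_i = gamma(i),   i,j = 1..p.
Substitute the sample gammas (Toeplitz matrix and right-hand side of size 2):
  Gamma_p = [[7.2695, 4.8736], [4.8736, 7.2695]]
  r_p     = [4.8736, 3.3594]
Written out:
  7.2695 phi_1 + 4.8736 phi_2 = 4.8736
  4.8736 phi_1 + 7.2695 phi_2 = 3.3594
Solve by Cramer's rule:
  det = gamma(0)^2 - gamma(1)^2 = (7.2695)^2 - (4.8736)^2 = 52.84563025 - 23.75197696 = 29.09365329
  phi_hat_1 = [gamma(1) gamma(0) - gamma(1) gamma(2)] / det = [(4.8736)(7.2695) - (4.8736)(3.3594)] / 29.09365329 = 19.05626336 / 29.09365329 = 0.655
  phi_hat_2 = [gamma(0) gamma(2) - gamma(1)^2] / det = [(7.2695)(3.3594) - (4.8736)^2] / 29.09365329 = 0.66918134 / 29.09365329 = 0.023
So phi_hat = [0.6550, 0.0230].
Therefore phi_hat_1 = 0.6550.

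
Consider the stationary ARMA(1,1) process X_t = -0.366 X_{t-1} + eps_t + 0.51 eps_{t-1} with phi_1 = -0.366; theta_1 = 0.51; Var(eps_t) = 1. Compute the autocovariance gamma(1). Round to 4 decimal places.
\gamma(1) = 0.1352

Multiply the model equation by X_{t-k} and take expectations. With theta_0 = psi_0 = 1 and psi_j the MA(infinity) weights, this gives
  gamma(k) - sum_i phi_i gamma(k-i) = c_k,
  c_k = sigma^2 * sum_{j=k..q} theta_j psi_{j-k}   (c_k = 0 for k > q),
using gamma(-m) = gamma(m).
psi-weights needed (psi_j = theta_j + sum_i phi_i psi_{j-i}):
  psi_1 = theta_1 + phi_1 = 0.51 + (-0.366) = 0.144
Right-hand sides:
  c_0 = sigma^2 (1 + theta_1 psi_1) = 1 * (1 + (0.51)(0.144)) = 1 * 1.07344 = 1.07344
  c_1 = sigma^2 theta_1 = 1 * (0.51) = 0.51
  c_2 = 0
Equations for k = 0 and k = 1 (AR order 1):
  gamma(0) = phi_1 gamma(1) + c_0
  gamma(1) = phi_1 gamma(0) + c_1
Substituting the second into the first: gamma(0) (1 - phi_1^2) = c_0 + phi_1 c_1, so
  gamma(0) = (c_0 + phi_1 c_1) / (1 - phi_1^2) = (1.07344 + (-0.366)(0.51)) / (1 - (-0.366)^2) = 0.88678 / 0.866044 = 1.023943.
  gamma(1) = phi_1 gamma(0) + c_1 = (-0.366)(1.023943) + (0.51) = 0.135237.
Therefore gamma(1) = 0.1352 (to 4 decimal places).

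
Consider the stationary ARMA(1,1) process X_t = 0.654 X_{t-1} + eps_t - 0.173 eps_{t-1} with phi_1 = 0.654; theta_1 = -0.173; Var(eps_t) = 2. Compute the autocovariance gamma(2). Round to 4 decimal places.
\gamma(2) = 0.9750

Multiply the model equation by X_{t-k} and take expectations. With theta_0 = psi_0 = 1 and psi_j the MA(infinity) weights, this gives
  gamma(k) - sum_i phi_i gamma(k-i) = c_k,
  c_k = sigma^2 * sum_{j=k..q} theta_j psi_{j-k}   (c_k = 0 for k > q),
using gamma(-m) = gamma(m).
psi-weights needed (psi_j = theta_j + sum_i phi_i psi_{j-i}):
  psi_1 = theta_1 + phi_1 = -0.173 + (0.654) = 0.481
Right-hand sides:
  c_0 = sigma^2 (1 + theta_1 psi_1) = 2 * (1 + (-0.173)(0.481)) = 2 * 0.916787 = 1.833574
  c_1 = sigma^2 theta_1 = 2 * (-0.173) = -0.346
  c_2 = 0
Equations for k = 0 and k = 1 (AR order 1):
  gamma(0) = phi_1 gamma(1) + c_0
  gamma(1) = phi_1 gamma(0) + c_1
Substituting the second into the first: gamma(0) (1 - phi_1^2) = c_0 + phi_1 c_1, so
  gamma(0) = (c_0 + phi_1 c_1) / (1 - phi_1^2) = (1.833574 + (0.654)(-0.346)) / (1 - (0.654)^2) = 1.60729 / 0.572284 = 2.808553.
  gamma(1) = phi_1 gamma(0) + c_1 = (0.654)(2.808553) + (-0.346) = 1.490794.
For k = 2 (> q): gamma(2) = phi_1 gamma(1) = (0.654)(1.490794) = 0.974979.
Therefore gamma(2) = 0.9750 (to 4 decimal places).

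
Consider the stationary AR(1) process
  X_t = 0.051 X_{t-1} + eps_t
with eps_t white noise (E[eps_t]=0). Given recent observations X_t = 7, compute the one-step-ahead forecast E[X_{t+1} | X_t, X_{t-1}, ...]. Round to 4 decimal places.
E[X_{t+1} \mid \mathcal F_t] = 0.3570

For an AR(p) model X_t = c + sum_i phi_i X_{t-i} + eps_t, the
one-step-ahead conditional mean is
  E[X_{t+1} | X_t, ...] = c + sum_i phi_i X_{t+1-i}.
Substitute known values:
  E[X_{t+1} | ...] = (0.051) * (7)
                   = 0.3570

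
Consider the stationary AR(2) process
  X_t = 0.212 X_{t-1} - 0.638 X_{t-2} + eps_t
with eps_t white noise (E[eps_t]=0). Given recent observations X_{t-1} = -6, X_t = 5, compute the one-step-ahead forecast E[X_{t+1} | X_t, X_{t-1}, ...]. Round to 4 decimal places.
E[X_{t+1} \mid \mathcal F_t] = 4.8880

For an AR(p) model X_t = c + sum_i phi_i X_{t-i} + eps_t, the
one-step-ahead conditional mean is
  E[X_{t+1} | X_t, ...] = c + sum_i phi_i X_{t+1-i}.
Substitute known values:
  E[X_{t+1} | ...] = (0.212) * (5) + (-0.638) * (-6)
                   = 4.8880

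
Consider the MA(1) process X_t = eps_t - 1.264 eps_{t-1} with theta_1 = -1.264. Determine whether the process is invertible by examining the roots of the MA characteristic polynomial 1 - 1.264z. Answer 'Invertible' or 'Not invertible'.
\text{Not invertible}

The MA(q) characteristic polynomial is P(z) = 1 - 1.264z.
Invertibility requires all roots to lie outside the unit circle, i.e. |z| > 1 for every root.
This is linear in z: 1 + (-1.264) z = 0  =>  z = -1/(-1.264) = 0.791139,  |z| = 0.791139.
Moduli of all roots: 0.7911.
All moduli strictly greater than 1? No.
Verdict: Not invertible.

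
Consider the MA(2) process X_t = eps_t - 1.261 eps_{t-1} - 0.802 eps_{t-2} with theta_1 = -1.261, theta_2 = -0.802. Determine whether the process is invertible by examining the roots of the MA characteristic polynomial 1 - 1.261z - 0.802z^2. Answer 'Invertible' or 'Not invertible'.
\text{Not invertible}

The MA(q) characteristic polynomial is P(z) = 1 - 1.261z - 0.802z^2.
Invertibility requires all roots to lie outside the unit circle, i.e. |z| > 1 for every root.
Set 1 + (-1.261) z + (-0.802) z^2 = 0, i.e. a z^2 + b z + c = 0 with a = -0.802, b = -1.261, c = 1.
Discriminant D = b^2 - 4ac = (-1.261)^2 - 4*(-0.802)*1 = 1.590121 - (-3.208) = 4.798121.
D >= 0, so the roots are real: z = (-b +/- sqrt(D)) / (2a) = (1.261 +/- 2.190461) / (-1.604).
  z_1 = (1.261 + 2.190461) / (-1.604) = -2.1518,   |z_1| = 2.1518.
  z_2 = (1.261 - 2.190461) / (-1.604) = 0.5795,   |z_2| = 0.5795.
Moduli of all roots: 2.1518, 0.5795.
All moduli strictly greater than 1? No.
Verdict: Not invertible.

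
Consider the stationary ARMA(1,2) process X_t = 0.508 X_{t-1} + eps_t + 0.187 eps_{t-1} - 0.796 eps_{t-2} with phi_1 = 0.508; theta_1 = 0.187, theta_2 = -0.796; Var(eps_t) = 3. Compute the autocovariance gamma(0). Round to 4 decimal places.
\gamma(0) = 5.2424

Multiply the model equation by X_{t-k} and take expectations. With theta_0 = psi_0 = 1 and psi_j the MA(infinity) weights, this gives
  gamma(k) - sum_i phi_i gamma(k-i) = c_k,
  c_k = sigma^2 * sum_{j=k..q} theta_j psi_{j-k}   (c_k = 0 for k > q),
using gamma(-m) = gamma(m).
psi-weights needed (psi_j = theta_j + sum_i phi_i psi_{j-i}):
  psi_1 = theta_1 + phi_1 = 0.187 + (0.508) = 0.695
  psi_2 = theta_2 + phi_1 psi_1 = -0.796 + (0.508)(0.695) = -0.44294
Right-hand sides:
  c_0 = sigma^2 (1 + theta_1 psi_1 + theta_2 psi_2) = 3 * (1 + (0.187)(0.695) + (-0.796)(-0.44294)) = 3 * 1.482545 = 4.447636
  c_1 = sigma^2 (theta_1 + theta_2 psi_1) = 3 * (0.187 + (-0.796)(0.695)) = -1.09866
  c_2 = sigma^2 theta_2 = 3 * (-0.796) = -2.388
Equations for k = 0 and k = 1 (AR order 1):
  gamma(0) = phi_1 gamma(1) + c_0
  gamma(1) = phi_1 gamma(0) + c_1
Substituting the second into the first: gamma(0) (1 - phi_1^2) = c_0 + phi_1 c_1, so
  gamma(0) = (c_0 + phi_1 c_1) / (1 - phi_1^2) = (4.447636 + (0.508)(-1.09866)) / (1 - (0.508)^2) = 3.889516 / 0.741936 = 5.242388.
Therefore gamma(0) = 5.2424 (to 4 decimal places).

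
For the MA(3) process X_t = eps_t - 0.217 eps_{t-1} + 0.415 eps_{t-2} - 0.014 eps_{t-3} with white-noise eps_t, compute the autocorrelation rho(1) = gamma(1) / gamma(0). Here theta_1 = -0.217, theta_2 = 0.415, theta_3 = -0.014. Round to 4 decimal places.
\rho(1) = -0.2565

For an MA(q) process with theta_0 = 1, the autocovariance is
  gamma(k) = sigma^2 * sum_{i=0..q-k} theta_i * theta_{i+k},
and rho(k) = gamma(k) / gamma(0). Sigma^2 cancels.
  numerator   = (1)*(-0.217) + (-0.217)*(0.415) + (0.415)*(-0.014) = -0.312865.
  denominator = (1)^2 + (-0.217)^2 + (0.415)^2 + (-0.014)^2 = 1.21951.
  rho(1) = -0.312865 / 1.21951 = -0.2565.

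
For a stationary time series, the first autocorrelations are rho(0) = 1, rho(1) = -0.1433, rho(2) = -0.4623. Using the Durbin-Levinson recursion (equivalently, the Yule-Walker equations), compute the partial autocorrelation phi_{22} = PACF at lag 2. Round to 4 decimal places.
\phi_{22} = -0.4930

The PACF at lag k is phi_{kk}, the last component of the solution
to the Yule-Walker system G_k phi = r_k where
  (G_k)_{ij} = rho(|i - j|), (r_k)_i = rho(i), i,j = 1..k.
Equivalently, Durbin-Levinson gives phi_{kk} iteratively:
  phi_{11} = rho(1)
  phi_{kk} = [rho(k) - sum_{j=1..k-1} phi_{k-1,j} rho(k-j)]
            / [1 - sum_{j=1..k-1} phi_{k-1,j} rho(j)],
  phi_{k,j} = phi_{k-1,j} - phi_{kk} phi_{k-1,k-j},  j = 1..k-1.
Step k = 1:
  phi_11 = rho(1) = -0.1433.
Step k = 2:
  phi_22 = [rho(2) - phi_11 rho(1)] / [1 - phi_11 rho(1)] = [-0.4623 - (-0.1433)(-0.1433)] / [1 - (-0.1433)(-0.1433)]
         = -0.48283489 / 0.97946511 = -0.493.
Therefore phi_{22} = -0.4930.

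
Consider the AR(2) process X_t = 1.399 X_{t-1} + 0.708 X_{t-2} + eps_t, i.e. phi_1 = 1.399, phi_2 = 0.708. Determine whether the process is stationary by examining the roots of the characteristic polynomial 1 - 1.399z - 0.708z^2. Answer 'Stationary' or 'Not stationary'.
\text{Not stationary}

The AR(p) characteristic polynomial is P(z) = 1 - 1.399z - 0.708z^2.
Stationarity requires all roots to lie outside the unit circle, i.e. |z| > 1 for every root.
Set 1 + (-1.399) z + (-0.708) z^2 = 0, i.e. a z^2 + b z + c = 0 with a = -0.708, b = -1.399, c = 1.
Discriminant D = b^2 - 4ac = (-1.399)^2 - 4*(-0.708)*1 = 1.957201 - (-2.832) = 4.789201.
D >= 0, so the roots are real: z = (-b +/- sqrt(D)) / (2a) = (1.399 +/- 2.188424) / (-1.416).
  z_1 = (1.399 + 2.188424) / (-1.416) = -2.5335,   |z_1| = 2.5335.
  z_2 = (1.399 - 2.188424) / (-1.416) = 0.5575,   |z_2| = 0.5575.
Moduli of all roots: 2.5335, 0.5575.
All moduli strictly greater than 1? No.
Verdict: Not stationary.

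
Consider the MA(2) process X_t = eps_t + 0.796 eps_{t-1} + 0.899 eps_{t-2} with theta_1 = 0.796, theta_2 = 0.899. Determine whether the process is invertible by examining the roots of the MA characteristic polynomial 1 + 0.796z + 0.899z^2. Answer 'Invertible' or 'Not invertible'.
\text{Invertible}

The MA(q) characteristic polynomial is P(z) = 1 + 0.796z + 0.899z^2.
Invertibility requires all roots to lie outside the unit circle, i.e. |z| > 1 for every root.
Set 1 + (0.796) z + (0.899) z^2 = 0, i.e. a z^2 + b z + c = 0 with a = 0.899, b = 0.796, c = 1.
Discriminant D = b^2 - 4ac = (0.796)^2 - 4*(0.899)*1 = 0.633616 - (3.596) = -2.962384.
D < 0, so the roots are the complex-conjugate pair z = (-b +/- i sqrt(-D)) / (2a) = -0.4427 +/- 0.9573i.
For a conjugate pair |z|^2 = z * conj(z) = (product of roots) = c/a = 1/(0.899) = 1.112347, so |z| = sqrt(1.112347) = 1.0547 for both roots.
Moduli of all roots: 1.0547, 1.0547.
All moduli strictly greater than 1? Yes.
Verdict: Invertible.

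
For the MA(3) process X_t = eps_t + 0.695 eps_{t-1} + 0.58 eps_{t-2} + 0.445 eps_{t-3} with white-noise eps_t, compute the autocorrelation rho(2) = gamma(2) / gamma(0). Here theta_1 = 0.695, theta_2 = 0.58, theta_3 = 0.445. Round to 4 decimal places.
\rho(2) = 0.4408

For an MA(q) process with theta_0 = 1, the autocovariance is
  gamma(k) = sigma^2 * sum_{i=0..q-k} theta_i * theta_{i+k},
and rho(k) = gamma(k) / gamma(0). Sigma^2 cancels.
  numerator   = (1)*(0.58) + (0.695)*(0.445) = 0.889275.
  denominator = (1)^2 + (0.695)^2 + (0.58)^2 + (0.445)^2 = 2.01745.
  rho(2) = 0.889275 / 2.01745 = 0.4408.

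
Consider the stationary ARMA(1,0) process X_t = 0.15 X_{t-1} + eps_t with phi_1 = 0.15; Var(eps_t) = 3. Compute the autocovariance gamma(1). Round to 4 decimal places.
\gamma(1) = 0.4604

Multiply the model equation by X_{t-k} and take expectations. With theta_0 = psi_0 = 1 and psi_j the MA(infinity) weights, this gives
  gamma(k) - sum_i phi_i gamma(k-i) = c_k,
  c_k = sigma^2 * sum_{j=k..q} theta_j psi_{j-k}   (c_k = 0 for k > q),
using gamma(-m) = gamma(m).
Pure AR (q = 0): c_0 = sigma^2 = 3, c_k = 0 for k >= 1.
Equations for k = 0 and k = 1 (AR order 1):
  gamma(0) = phi_1 gamma(1) + c_0
  gamma(1) = phi_1 gamma(0) + c_1
Substituting the second into the first: gamma(0) (1 - phi_1^2) = c_0 + phi_1 c_1, so
  gamma(0) = c_0 / (1 - phi_1^2) = 3 / (1 - (0.15)^2) = 3 / 0.9775 = 3.069054.
  gamma(1) = phi_1 gamma(0) = (0.15)(3.069054) = 0.460358.
Therefore gamma(1) = 0.4604 (to 4 decimal places).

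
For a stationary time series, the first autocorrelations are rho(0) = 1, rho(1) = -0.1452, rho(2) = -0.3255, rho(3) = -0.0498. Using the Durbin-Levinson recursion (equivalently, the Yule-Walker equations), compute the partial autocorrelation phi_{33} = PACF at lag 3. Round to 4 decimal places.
\phi_{33} = -0.1929

The PACF at lag k is phi_{kk}, the last component of the solution
to the Yule-Walker system G_k phi = r_k where
  (G_k)_{ij} = rho(|i - j|), (r_k)_i = rho(i), i,j = 1..k.
Equivalently, Durbin-Levinson gives phi_{kk} iteratively:
  phi_{11} = rho(1)
  phi_{kk} = [rho(k) - sum_{j=1..k-1} phi_{k-1,j} rho(k-j)]
            / [1 - sum_{j=1..k-1} phi_{k-1,j} rho(j)],
  phi_{k,j} = phi_{k-1,j} - phi_{kk} phi_{k-1,k-j},  j = 1..k-1.
Step k = 1:
  phi_11 = rho(1) = -0.1452.
Step k = 2:
  phi_22 = [rho(2) - phi_11 rho(1)] / [1 - phi_11 rho(1)] = [-0.3255 - (-0.1452)(-0.1452)] / [1 - (-0.1452)(-0.1452)]
         = -0.34658304 / 0.97891696 = -0.354047.
  Update: phi_21 = phi_11 - phi_22 phi_11 = -0.1452 - (-0.354047)(-0.1452) = -0.196608.
Step k = 3:
  phi_33 = [rho(3) - phi_21 rho(2) - phi_22 rho(1)] / [1 - phi_21 rho(1) - phi_22 rho(2)]
    numerator   = -0.0498 - (-0.196608)(-0.3255) - (-0.354047)(-0.1452) = -0.16520349
    denominator = 1 - (-0.196608)(-0.1452) - (-0.354047)(-0.3255) = 0.85621012
  phi_33 = -0.16520349 / 0.85621012 = -0.1929.
Therefore phi_{33} = -0.1929.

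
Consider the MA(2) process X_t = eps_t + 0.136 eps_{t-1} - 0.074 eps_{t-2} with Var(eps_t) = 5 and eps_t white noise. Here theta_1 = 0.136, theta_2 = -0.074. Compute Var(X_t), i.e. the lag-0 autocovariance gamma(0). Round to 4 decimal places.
\gamma(0) = 5.1199

For an MA(q) process X_t = eps_t + sum_i theta_i eps_{t-i} with
Var(eps_t) = sigma^2, the variance is
  gamma(0) = sigma^2 * (1 + sum_i theta_i^2).
  sum_i theta_i^2 = (0.136)^2 + (-0.074)^2 = 0.018496 + 0.005476 = 0.023972.
  gamma(0) = 5 * (1 + 0.023972) = 5 * 1.023972 = 5.11986, which rounds to 5.1199.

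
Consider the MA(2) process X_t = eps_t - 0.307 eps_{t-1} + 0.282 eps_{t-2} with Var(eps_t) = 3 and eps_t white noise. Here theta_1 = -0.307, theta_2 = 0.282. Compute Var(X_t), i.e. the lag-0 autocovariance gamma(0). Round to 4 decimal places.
\gamma(0) = 3.5213

For an MA(q) process X_t = eps_t + sum_i theta_i eps_{t-i} with
Var(eps_t) = sigma^2, the variance is
  gamma(0) = sigma^2 * (1 + sum_i theta_i^2).
  sum_i theta_i^2 = (-0.307)^2 + (0.282)^2 = 0.094249 + 0.079524 = 0.173773.
  gamma(0) = 3 * (1 + 0.173773) = 3 * 1.173773 = 3.521319, which rounds to 3.5213.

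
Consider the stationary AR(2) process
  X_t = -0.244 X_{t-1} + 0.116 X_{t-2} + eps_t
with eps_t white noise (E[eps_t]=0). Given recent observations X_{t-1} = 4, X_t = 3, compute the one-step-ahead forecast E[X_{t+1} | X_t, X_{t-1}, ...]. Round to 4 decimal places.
E[X_{t+1} \mid \mathcal F_t] = -0.2680

For an AR(p) model X_t = c + sum_i phi_i X_{t-i} + eps_t, the
one-step-ahead conditional mean is
  E[X_{t+1} | X_t, ...] = c + sum_i phi_i X_{t+1-i}.
Substitute known values:
  E[X_{t+1} | ...] = (-0.244) * (3) + (0.116) * (4)
                   = -0.2680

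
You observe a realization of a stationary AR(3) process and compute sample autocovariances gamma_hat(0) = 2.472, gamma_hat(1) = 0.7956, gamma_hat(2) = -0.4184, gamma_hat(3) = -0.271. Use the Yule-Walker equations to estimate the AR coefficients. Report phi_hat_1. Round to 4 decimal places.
\hat\phi_{1} = 0.4420

The Yule-Walker equations for an AR(p) process read, in matrix form,
  Gamma_p phi = r_p,   with   (Gamma_p)_{ij} = gamma(|i - j|),
                       (r_p)_i = gamma(i),   i,j = 1..p.
Substitute the sample gammas (Toeplitz matrix and right-hand side of size 3):
  Gamma_p = [[2.472, 0.7956, -0.4184], [0.7956, 2.472, 0.7956], [-0.4184, 0.7956, 2.472]]
  r_p     = [0.7956, -0.4184, -0.271]
Written out (R1..R3):
  (R1) 2.472 phi_1 + 0.7956 phi_2 - 0.4184 phi_3 = 0.7956
  (R2) 0.7956 phi_1 + 2.472 phi_2 + 0.7956 phi_3 = -0.4184
  (R3) -0.4184 phi_1 + 0.7956 phi_2 + 2.472 phi_3 = -0.271
Gaussian elimination:
  R2 <- R2 - (0.7956/2.472) R1 = R2 - (0.321845) R1:  2.21594 phi_2 + 0.93026 phi_3 = -0.67446
  R3 <- R3 - (-0.4184/2.472) R1 = R3 - (-0.169256) R1:  0.93026 phi_2 + 2.401183 phi_3 = -0.13634
  R3 <- R3 - (0.93026/2.21594) R2 = R3 - (0.419804) R2:  2.010657 phi_3 = 0.1468
Back-substitution:
  phi_hat_3 = 0.1468 / 2.010657 = 0.073011
  phi_hat_2 = (-0.67446 - (0.93026)(0.073011)) / 2.21594 = -0.335018
  phi_hat_1 = (0.7956 - (0.7956)(-0.335018) - (-0.4184)(0.073011)) / 2.472 = 0.442026
So phi_hat = [0.4420, -0.3350, 0.0730].
Therefore phi_hat_1 = 0.4420.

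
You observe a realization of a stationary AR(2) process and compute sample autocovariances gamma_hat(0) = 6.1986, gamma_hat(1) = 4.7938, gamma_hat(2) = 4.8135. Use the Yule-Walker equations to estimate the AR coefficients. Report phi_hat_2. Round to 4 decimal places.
\hat\phi_{2} = 0.4440

The Yule-Walker equations for an AR(p) process read, in matrix form,
  Gamma_p phi = r_p,   with   (Gamma_p)_{ij} = gamma(|i - j|),
                       (r_p)_i = gamma(i),   i,j = 1..p.
Substitute the sample gammas (Toeplitz matrix and right-hand side of size 2):
  Gamma_p = [[6.1986, 4.7938], [4.7938, 6.1986]]
  r_p     = [4.7938, 4.8135]
Written out:
  6.1986 phi_1 + 4.7938 phi_2 = 4.7938
  4.7938 phi_1 + 6.1986 phi_2 = 4.8135
Solve by Cramer's rule:
  det = gamma(0)^2 - gamma(1)^2 = (6.1986)^2 - (4.7938)^2 = 38.42264196 - 22.98051844 = 15.44212352
  phi_hat_1 = [gamma(1) gamma(0) - gamma(1) gamma(2)] / det = [(4.7938)(6.1986) - (4.7938)(4.8135)] / 15.44212352 = 6.63989238 / 15.44212352 = 0.43
  phi_hat_2 = [gamma(0) gamma(2) - gamma(1)^2] / det = [(6.1986)(4.8135) - (4.7938)^2] / 15.44212352 = 6.85644266 / 15.44212352 = 0.444
So phi_hat = [0.4300, 0.4440].
Therefore phi_hat_2 = 0.4440.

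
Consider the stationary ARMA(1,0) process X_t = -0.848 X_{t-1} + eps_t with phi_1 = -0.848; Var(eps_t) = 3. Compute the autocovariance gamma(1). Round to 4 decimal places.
\gamma(1) = -9.0567

Multiply the model equation by X_{t-k} and take expectations. With theta_0 = psi_0 = 1 and psi_j the MA(infinity) weights, this gives
  gamma(k) - sum_i phi_i gamma(k-i) = c_k,
  c_k = sigma^2 * sum_{j=k..q} theta_j psi_{j-k}   (c_k = 0 for k > q),
using gamma(-m) = gamma(m).
Pure AR (q = 0): c_0 = sigma^2 = 3, c_k = 0 for k >= 1.
Equations for k = 0 and k = 1 (AR order 1):
  gamma(0) = phi_1 gamma(1) + c_0
  gamma(1) = phi_1 gamma(0) + c_1
Substituting the second into the first: gamma(0) (1 - phi_1^2) = c_0 + phi_1 c_1, so
  gamma(0) = c_0 / (1 - phi_1^2) = 3 / (1 - (-0.848)^2) = 3 / 0.280896 = 10.680109.
  gamma(1) = phi_1 gamma(0) = (-0.848)(10.680109) = -9.056733.
Therefore gamma(1) = -9.0567 (to 4 decimal places).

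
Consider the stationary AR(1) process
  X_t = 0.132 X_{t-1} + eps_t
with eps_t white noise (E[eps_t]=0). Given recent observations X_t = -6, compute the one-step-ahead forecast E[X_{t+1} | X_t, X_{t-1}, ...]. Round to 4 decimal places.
E[X_{t+1} \mid \mathcal F_t] = -0.7920

For an AR(p) model X_t = c + sum_i phi_i X_{t-i} + eps_t, the
one-step-ahead conditional mean is
  E[X_{t+1} | X_t, ...] = c + sum_i phi_i X_{t+1-i}.
Substitute known values:
  E[X_{t+1} | ...] = (0.132) * (-6)
                   = -0.7920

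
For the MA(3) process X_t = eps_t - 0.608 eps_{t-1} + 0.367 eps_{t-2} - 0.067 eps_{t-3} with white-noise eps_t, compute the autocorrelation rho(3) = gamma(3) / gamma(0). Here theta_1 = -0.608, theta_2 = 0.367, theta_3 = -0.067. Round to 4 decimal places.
\rho(3) = -0.0444

For an MA(q) process with theta_0 = 1, the autocovariance is
  gamma(k) = sigma^2 * sum_{i=0..q-k} theta_i * theta_{i+k},
and rho(k) = gamma(k) / gamma(0). Sigma^2 cancels.
  numerator   = (1)*(-0.067) = -0.067.
  denominator = (1)^2 + (-0.608)^2 + (0.367)^2 + (-0.067)^2 = 1.508842.
  rho(3) = -0.067 / 1.508842 = -0.0444.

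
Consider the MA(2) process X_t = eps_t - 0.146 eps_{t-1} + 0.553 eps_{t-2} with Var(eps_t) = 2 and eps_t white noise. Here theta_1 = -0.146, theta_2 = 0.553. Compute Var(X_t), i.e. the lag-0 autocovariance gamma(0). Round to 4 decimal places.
\gamma(0) = 2.6543

For an MA(q) process X_t = eps_t + sum_i theta_i eps_{t-i} with
Var(eps_t) = sigma^2, the variance is
  gamma(0) = sigma^2 * (1 + sum_i theta_i^2).
  sum_i theta_i^2 = (-0.146)^2 + (0.553)^2 = 0.021316 + 0.305809 = 0.327125.
  gamma(0) = 2 * (1 + 0.327125) = 2 * 1.327125 = 2.65425, which rounds to 2.6543.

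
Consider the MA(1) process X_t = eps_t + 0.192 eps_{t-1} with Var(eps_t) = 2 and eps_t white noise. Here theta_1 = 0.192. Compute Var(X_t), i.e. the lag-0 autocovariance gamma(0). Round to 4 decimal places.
\gamma(0) = 2.0737

For an MA(q) process X_t = eps_t + sum_i theta_i eps_{t-i} with
Var(eps_t) = sigma^2, the variance is
  gamma(0) = sigma^2 * (1 + sum_i theta_i^2).
  sum_i theta_i^2 = (0.192)^2 = 0.036864.
  gamma(0) = 2 * (1 + 0.036864) = 2 * 1.036864 = 2.073728, which rounds to 2.0737.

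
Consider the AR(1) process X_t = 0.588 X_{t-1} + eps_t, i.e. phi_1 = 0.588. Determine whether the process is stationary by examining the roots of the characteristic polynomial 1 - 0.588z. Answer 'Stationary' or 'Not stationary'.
\text{Stationary}

The AR(p) characteristic polynomial is P(z) = 1 - 0.588z.
Stationarity requires all roots to lie outside the unit circle, i.e. |z| > 1 for every root.
This is linear in z: 1 + (-0.588) z = 0  =>  z = -1/(-0.588) = 1.70068,  |z| = 1.70068.
Moduli of all roots: 1.7007.
All moduli strictly greater than 1? Yes.
Verdict: Stationary.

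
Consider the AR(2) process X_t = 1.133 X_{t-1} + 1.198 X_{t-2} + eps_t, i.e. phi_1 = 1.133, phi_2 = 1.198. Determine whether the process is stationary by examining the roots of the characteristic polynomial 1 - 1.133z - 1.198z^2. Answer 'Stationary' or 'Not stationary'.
\text{Not stationary}

The AR(p) characteristic polynomial is P(z) = 1 - 1.133z - 1.198z^2.
Stationarity requires all roots to lie outside the unit circle, i.e. |z| > 1 for every root.
Set 1 + (-1.133) z + (-1.198) z^2 = 0, i.e. a z^2 + b z + c = 0 with a = -1.198, b = -1.133, c = 1.
Discriminant D = b^2 - 4ac = (-1.133)^2 - 4*(-1.198)*1 = 1.283689 - (-4.792) = 6.075689.
D >= 0, so the roots are real: z = (-b +/- sqrt(D)) / (2a) = (1.133 +/- 2.464891) / (-2.396).
  z_1 = (1.133 + 2.464891) / (-2.396) = -1.5016,   |z_1| = 1.5016.
  z_2 = (1.133 - 2.464891) / (-2.396) = 0.5559,   |z_2| = 0.5559.
Moduli of all roots: 1.5016, 0.5559.
All moduli strictly greater than 1? No.
Verdict: Not stationary.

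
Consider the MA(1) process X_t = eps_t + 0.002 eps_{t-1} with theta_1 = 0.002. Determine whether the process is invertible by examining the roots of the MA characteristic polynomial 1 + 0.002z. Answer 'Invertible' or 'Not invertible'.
\text{Invertible}

The MA(q) characteristic polynomial is P(z) = 1 + 0.002z.
Invertibility requires all roots to lie outside the unit circle, i.e. |z| > 1 for every root.
This is linear in z: 1 + (0.002) z = 0  =>  z = -1/(0.002) = -500,  |z| = 500.
Moduli of all roots: 500.0000.
All moduli strictly greater than 1? Yes.
Verdict: Invertible.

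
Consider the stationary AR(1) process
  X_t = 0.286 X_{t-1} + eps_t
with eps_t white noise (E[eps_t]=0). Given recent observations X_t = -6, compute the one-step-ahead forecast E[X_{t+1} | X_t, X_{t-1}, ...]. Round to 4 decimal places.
E[X_{t+1} \mid \mathcal F_t] = -1.7160

For an AR(p) model X_t = c + sum_i phi_i X_{t-i} + eps_t, the
one-step-ahead conditional mean is
  E[X_{t+1} | X_t, ...] = c + sum_i phi_i X_{t+1-i}.
Substitute known values:
  E[X_{t+1} | ...] = (0.286) * (-6)
                   = -1.7160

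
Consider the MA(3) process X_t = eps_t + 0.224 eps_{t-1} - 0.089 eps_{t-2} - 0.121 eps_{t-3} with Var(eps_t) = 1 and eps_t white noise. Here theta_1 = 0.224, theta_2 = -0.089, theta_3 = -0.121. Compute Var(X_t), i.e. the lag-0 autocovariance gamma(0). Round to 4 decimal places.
\gamma(0) = 1.0727

For an MA(q) process X_t = eps_t + sum_i theta_i eps_{t-i} with
Var(eps_t) = sigma^2, the variance is
  gamma(0) = sigma^2 * (1 + sum_i theta_i^2).
  sum_i theta_i^2 = (0.224)^2 + (-0.089)^2 + (-0.121)^2 = 0.050176 + 0.007921 + 0.014641 = 0.072738.
  gamma(0) = 1 * (1 + 0.072738) = 1 * 1.072738 = 1.072738, which rounds to 1.0727.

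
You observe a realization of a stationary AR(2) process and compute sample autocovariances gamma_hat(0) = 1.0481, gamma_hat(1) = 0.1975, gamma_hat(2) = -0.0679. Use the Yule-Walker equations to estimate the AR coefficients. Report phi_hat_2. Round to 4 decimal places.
\hat\phi_{2} = -0.1040

The Yule-Walker equations for an AR(p) process read, in matrix form,
  Gamma_p phi = r_p,   with   (Gamma_p)_{ij} = gamma(|i - j|),
                       (r_p)_i = gamma(i),   i,j = 1..p.
Substitute the sample gammas (Toeplitz matrix and right-hand side of size 2):
  Gamma_p = [[1.0481, 0.1975], [0.1975, 1.0481]]
  r_p     = [0.1975, -0.0679]
Written out:
  1.0481 phi_1 + 0.1975 phi_2 = 0.1975
  0.1975 phi_1 + 1.0481 phi_2 = -0.0679
Solve by Cramer's rule:
  det = gamma(0)^2 - gamma(1)^2 = (1.0481)^2 - (0.1975)^2 = 1.09851361 - 0.03900625 = 1.05950736
  phi_hat_1 = [gamma(1) gamma(0) - gamma(1) gamma(2)] / det = [(0.1975)(1.0481) - (0.1975)(-0.0679)] / 1.05950736 = 0.22041 / 1.05950736 = 0.208
  phi_hat_2 = [gamma(0) gamma(2) - gamma(1)^2] / det = [(1.0481)(-0.0679) - (0.1975)^2] / 1.05950736 = -0.11017224 / 1.05950736 = -0.104
So phi_hat = [0.2080, -0.1040].
Therefore phi_hat_2 = -0.1040.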